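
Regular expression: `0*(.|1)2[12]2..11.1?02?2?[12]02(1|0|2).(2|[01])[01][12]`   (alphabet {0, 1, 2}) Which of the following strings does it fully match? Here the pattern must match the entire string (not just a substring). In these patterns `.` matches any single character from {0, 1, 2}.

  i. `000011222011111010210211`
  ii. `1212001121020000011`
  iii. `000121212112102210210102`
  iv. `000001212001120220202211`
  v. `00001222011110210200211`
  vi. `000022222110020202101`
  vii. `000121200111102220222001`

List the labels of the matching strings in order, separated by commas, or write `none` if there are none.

i → no match
ii → no match
iii → match
iv → match
v → match
vi → match
vii → match

iii, iv, v, vi, vii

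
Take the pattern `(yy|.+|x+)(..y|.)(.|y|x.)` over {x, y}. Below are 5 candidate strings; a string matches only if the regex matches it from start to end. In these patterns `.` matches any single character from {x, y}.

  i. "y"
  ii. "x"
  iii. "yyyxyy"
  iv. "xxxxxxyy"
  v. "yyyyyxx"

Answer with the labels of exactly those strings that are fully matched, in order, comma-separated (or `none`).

i → no match
ii → no match
iii → match
iv → match
v → match

iii, iv, v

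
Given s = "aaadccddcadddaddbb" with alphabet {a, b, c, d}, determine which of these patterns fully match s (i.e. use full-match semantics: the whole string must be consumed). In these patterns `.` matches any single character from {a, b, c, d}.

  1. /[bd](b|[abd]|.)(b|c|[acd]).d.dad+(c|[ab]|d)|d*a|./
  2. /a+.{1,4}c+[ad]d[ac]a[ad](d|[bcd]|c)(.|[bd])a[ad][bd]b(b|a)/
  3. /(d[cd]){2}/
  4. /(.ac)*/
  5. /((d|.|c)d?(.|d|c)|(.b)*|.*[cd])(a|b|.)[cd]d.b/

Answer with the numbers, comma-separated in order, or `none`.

2, 5

1 → no match
2 → match
3 → no match — must start with "d"
4 → no match
5 → match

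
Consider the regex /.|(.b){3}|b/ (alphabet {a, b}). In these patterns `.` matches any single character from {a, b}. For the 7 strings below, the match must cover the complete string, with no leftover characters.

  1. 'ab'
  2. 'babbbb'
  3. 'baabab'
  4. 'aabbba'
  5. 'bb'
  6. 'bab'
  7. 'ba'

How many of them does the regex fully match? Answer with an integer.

0

1. 'ab' → no match
2. 'babbbb' → no match
3. 'baabab' → no match
4. 'aabbba' → no match
5. 'bb' → no match
6. 'bab' → no match
7. 'ba' → no match
Total matched: 0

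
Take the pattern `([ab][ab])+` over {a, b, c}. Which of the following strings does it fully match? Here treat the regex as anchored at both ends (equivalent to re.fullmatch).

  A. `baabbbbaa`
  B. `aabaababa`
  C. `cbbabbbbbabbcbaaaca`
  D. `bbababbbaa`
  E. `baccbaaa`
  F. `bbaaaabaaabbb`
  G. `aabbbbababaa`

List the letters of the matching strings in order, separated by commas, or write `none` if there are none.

A → no match
B → no match
C → no match
D → match
E → no match
F → no match
G → match

D, G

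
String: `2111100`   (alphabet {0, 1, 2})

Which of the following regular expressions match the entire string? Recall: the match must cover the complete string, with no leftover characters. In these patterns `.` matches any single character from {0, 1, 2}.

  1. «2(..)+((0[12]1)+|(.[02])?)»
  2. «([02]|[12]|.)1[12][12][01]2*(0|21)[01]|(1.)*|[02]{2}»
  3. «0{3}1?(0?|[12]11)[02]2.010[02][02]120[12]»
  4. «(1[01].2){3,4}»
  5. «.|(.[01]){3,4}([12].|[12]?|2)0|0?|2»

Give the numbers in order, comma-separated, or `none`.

1, 2, 5

1 → match
2 → match
3 → no match — must start with `0`
4 → no match — must start with `1`
5 → match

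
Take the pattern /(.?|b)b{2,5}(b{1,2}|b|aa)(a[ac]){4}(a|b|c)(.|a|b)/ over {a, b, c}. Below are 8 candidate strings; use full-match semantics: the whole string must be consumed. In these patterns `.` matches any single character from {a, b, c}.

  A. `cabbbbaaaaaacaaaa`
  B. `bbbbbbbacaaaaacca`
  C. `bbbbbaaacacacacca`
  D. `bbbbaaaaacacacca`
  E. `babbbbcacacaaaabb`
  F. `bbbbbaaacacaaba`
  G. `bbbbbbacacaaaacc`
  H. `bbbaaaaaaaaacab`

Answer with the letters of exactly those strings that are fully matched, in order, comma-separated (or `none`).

B, C, D, F, G, H

A → no match
B → match
C → match
D → match
E → no match
F → match
G → match
H → match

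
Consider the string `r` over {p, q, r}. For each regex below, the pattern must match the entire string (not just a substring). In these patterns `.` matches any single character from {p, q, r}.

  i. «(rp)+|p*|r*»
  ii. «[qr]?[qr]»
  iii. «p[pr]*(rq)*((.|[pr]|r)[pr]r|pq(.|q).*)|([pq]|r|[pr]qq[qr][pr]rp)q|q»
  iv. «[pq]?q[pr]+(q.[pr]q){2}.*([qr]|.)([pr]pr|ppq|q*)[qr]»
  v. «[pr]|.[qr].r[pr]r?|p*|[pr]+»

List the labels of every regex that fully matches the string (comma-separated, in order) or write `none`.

i, ii, v

i → match
ii → match
iii → no match
iv → no match
v → match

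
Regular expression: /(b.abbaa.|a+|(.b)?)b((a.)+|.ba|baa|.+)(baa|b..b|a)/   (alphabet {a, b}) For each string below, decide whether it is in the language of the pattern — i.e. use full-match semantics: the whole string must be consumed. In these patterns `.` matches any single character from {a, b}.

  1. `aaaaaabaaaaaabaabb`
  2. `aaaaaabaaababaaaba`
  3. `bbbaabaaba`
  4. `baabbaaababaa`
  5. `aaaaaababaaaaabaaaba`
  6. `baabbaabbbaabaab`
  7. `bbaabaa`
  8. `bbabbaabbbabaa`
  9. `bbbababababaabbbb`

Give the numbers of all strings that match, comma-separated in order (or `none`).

2, 3, 4, 5, 6, 7, 8, 9

1 → no match
2 → match
3 → match
4 → match
5 → match
6 → match
7 → match
8 → match
9 → match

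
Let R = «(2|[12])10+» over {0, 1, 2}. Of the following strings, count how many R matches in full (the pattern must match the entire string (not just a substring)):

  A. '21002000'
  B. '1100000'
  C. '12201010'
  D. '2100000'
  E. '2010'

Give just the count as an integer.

A → no match
B → match
C → no match
D → match
E → no match
Total matched: 2

2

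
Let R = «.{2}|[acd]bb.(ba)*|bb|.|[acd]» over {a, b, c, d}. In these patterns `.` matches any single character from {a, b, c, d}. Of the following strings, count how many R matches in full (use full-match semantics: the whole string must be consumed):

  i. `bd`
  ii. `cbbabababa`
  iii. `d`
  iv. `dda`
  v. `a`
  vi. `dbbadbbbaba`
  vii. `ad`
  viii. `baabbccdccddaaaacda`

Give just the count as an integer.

i → match
ii → match
iii → match
iv → no match
v → match
vi → no match
vii → match
viii → no match
Total matched: 5

5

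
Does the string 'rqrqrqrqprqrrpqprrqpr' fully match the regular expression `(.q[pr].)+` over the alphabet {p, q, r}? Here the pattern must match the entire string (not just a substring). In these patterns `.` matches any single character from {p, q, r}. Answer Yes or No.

No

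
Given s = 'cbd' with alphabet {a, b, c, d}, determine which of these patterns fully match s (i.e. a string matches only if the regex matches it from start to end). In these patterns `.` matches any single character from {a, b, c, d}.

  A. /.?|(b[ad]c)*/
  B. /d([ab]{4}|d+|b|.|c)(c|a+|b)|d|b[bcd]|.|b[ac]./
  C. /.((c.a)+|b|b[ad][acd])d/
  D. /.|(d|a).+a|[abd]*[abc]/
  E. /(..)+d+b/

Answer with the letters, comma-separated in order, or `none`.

A → no match
B → no match
C → match
D → no match
E → no match — must end with 'db'

C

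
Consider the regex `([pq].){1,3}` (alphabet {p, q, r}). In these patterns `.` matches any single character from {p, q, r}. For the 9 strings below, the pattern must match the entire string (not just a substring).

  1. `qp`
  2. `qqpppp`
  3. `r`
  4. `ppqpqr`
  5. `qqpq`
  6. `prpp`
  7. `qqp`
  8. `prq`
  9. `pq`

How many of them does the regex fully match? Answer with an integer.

1 → match
2 → match
3 → no match
4 → match
5 → match
6 → match
7 → no match
8 → no match
9 → match
Total matched: 6

6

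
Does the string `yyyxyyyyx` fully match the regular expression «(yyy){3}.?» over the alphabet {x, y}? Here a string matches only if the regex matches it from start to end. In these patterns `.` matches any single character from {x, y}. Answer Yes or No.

No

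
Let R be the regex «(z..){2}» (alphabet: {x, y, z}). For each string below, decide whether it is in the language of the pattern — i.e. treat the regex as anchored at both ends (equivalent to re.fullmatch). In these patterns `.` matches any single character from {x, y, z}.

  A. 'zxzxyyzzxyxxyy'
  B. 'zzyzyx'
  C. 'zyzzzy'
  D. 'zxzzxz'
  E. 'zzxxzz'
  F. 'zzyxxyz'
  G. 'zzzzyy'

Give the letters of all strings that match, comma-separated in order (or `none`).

B, C, D, G

A → no match
B. 'zzyzyx' → match
C. 'zyzzzy' → match
D. 'zxzzxz' → match
E. 'zzxxzz' → no match
F. 'zzyxxyz' → no match
G. 'zzzzyy' → match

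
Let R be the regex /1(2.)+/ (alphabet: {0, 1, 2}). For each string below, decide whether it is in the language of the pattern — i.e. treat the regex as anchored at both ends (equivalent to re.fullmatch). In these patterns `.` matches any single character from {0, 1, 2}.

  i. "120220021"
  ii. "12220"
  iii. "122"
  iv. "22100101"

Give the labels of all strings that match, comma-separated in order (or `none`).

ii, iii

i. "120220021" → no match
ii. "12220" → match
iii. "122" → match
iv. "22100101" → no match — must start with "12"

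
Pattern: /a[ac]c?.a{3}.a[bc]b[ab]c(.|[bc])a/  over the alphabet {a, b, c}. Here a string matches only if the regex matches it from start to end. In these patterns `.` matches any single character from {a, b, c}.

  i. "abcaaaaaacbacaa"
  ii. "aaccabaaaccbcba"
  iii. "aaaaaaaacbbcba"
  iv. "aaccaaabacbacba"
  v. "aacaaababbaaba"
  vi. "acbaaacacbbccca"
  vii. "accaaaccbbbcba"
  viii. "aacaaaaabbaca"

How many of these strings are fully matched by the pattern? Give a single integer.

2

i → no match
ii → no match
iii → match
iv → match
v → no match
vi → no match
vii → no match
viii → no match
Total matched: 2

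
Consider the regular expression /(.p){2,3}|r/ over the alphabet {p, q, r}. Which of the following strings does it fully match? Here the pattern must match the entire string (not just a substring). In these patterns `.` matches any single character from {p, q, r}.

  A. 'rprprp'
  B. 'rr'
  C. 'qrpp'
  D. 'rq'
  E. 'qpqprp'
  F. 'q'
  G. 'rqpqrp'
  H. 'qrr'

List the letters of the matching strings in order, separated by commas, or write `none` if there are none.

A, E

A → match
B → no match
C → no match
D → no match
E → match
F → no match
G → no match
H → no match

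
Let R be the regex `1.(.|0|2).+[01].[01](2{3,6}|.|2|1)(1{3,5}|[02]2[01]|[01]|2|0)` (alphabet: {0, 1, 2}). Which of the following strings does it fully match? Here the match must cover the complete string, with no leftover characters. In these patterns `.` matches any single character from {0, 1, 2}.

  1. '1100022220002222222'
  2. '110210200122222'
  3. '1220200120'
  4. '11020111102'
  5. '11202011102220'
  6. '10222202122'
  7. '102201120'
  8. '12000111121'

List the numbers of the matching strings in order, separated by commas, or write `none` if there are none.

1, 2, 3, 4, 5, 6, 7, 8

1 → match
2 → match
3 → match
4 → match
5 → match
6 → match
7 → match
8 → match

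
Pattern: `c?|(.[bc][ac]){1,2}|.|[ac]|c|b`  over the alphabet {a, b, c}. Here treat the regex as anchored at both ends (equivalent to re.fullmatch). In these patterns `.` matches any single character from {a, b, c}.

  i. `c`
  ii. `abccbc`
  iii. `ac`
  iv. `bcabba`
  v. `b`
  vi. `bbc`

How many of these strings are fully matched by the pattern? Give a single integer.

i → match
ii → match
iii → no match
iv → match
v → match
vi → match
Total matched: 5

5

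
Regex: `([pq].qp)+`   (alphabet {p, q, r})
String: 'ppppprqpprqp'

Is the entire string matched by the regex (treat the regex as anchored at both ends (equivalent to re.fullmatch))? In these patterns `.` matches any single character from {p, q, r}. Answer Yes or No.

No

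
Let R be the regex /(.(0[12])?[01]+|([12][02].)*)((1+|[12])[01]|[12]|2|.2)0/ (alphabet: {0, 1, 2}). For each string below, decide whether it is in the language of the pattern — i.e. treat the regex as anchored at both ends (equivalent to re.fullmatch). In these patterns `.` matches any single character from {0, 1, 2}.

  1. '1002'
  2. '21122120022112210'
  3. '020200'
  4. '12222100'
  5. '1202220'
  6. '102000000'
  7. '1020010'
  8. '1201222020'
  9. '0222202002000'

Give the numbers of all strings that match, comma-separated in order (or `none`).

1 → no match — must end with '0'
2 → no match
3 → no match
4 → no match
5 → no match
6 → no match
7 → match
8 → no match
9 → no match

7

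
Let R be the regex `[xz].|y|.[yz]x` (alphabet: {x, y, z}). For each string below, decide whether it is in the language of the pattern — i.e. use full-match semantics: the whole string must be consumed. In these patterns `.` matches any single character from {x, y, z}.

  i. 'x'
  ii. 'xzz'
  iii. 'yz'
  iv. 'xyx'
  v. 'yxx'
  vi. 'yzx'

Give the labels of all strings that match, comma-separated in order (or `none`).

i. 'x' → no match
ii. 'xzz' → no match
iii. 'yz' → no match
iv. 'xyx' → match
v. 'yxx' → no match
vi. 'yzx' → match

iv, vi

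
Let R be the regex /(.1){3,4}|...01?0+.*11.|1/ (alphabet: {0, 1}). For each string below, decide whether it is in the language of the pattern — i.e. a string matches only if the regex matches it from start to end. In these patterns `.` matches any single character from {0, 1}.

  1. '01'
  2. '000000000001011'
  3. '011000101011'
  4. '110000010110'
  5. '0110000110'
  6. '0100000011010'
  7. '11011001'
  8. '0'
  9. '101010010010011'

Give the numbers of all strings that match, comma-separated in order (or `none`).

1. '01' → no match
2 → no match
3. '011000101011' → no match
4. '110000010110' → match
5. '0110000110' → match
6 → no match
7. '11011001' → no match
8. '0' → no match
9 → no match

4, 5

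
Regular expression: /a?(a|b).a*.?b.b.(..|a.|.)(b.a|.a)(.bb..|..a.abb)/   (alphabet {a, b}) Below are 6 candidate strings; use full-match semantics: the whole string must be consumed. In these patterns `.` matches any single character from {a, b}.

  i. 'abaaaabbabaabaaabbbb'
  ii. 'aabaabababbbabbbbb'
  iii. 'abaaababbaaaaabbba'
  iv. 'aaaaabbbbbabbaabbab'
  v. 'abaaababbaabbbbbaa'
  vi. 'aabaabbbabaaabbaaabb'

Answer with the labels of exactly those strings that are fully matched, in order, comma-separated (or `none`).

i, ii, iii, iv, vi

i → match
ii → match
iii → match
iv → match
v → no match
vi → match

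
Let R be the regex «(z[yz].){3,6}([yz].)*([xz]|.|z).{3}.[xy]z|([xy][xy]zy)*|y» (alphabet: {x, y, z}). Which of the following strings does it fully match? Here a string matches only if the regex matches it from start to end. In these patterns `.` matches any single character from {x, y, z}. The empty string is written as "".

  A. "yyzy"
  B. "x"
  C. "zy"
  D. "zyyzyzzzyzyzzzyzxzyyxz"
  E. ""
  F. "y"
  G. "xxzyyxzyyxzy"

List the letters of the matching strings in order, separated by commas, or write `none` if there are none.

A. "yyzy" → match
B. "x" → no match
C. "zy" → no match
D → match
E. "" → match
F. "y" → match
G. "xxzyyxzyyxzy" → match

A, D, E, F, G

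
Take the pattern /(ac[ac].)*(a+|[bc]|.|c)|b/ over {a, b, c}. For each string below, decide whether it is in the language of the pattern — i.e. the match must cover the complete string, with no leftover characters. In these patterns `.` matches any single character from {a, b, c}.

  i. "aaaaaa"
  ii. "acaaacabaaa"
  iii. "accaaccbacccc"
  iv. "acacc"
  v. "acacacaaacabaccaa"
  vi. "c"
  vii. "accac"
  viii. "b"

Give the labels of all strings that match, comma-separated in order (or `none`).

i → match
ii → match
iii → match
iv → match
v → match
vi → match
vii → match
viii → match

i, ii, iii, iv, v, vi, vii, viii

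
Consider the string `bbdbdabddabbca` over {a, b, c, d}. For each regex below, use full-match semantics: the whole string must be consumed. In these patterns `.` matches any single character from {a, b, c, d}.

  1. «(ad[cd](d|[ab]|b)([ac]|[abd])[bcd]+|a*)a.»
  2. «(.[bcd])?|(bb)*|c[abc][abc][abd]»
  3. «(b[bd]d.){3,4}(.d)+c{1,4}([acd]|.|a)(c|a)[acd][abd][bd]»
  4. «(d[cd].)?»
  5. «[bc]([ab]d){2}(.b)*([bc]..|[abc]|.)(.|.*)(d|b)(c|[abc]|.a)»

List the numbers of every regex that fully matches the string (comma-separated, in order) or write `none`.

5

1 → no match
2 → no match
3 → no match
4 → no match
5 → match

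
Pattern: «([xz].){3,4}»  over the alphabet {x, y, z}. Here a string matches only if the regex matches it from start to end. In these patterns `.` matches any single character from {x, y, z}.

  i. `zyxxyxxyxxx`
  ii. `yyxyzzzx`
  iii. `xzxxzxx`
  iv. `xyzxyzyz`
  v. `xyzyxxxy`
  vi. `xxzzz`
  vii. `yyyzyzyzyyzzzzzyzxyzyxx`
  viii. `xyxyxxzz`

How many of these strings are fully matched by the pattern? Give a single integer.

2

i → no match
ii → no match
iii → no match
iv → no match
v → match
vi → no match
vii → no match
viii → match
Total matched: 2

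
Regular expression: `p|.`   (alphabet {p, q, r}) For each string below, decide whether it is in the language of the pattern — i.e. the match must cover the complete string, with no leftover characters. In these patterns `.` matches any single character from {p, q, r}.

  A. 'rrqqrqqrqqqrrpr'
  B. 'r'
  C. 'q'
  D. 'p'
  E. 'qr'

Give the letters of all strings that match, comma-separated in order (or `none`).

B, C, D

A → no match
B → match
C → match
D → match
E → no match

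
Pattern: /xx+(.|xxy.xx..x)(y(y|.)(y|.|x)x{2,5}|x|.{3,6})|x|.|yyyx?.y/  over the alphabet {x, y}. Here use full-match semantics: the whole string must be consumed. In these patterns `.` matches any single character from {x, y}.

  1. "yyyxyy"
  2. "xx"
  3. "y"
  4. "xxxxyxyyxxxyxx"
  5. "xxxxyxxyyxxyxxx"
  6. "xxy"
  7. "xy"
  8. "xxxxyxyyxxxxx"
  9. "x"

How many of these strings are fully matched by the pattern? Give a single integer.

1 → match
2 → no match
3 → match
4 → no match
5 → no match
6 → no match
7 → no match
8 → no match
9 → match
Total matched: 3

3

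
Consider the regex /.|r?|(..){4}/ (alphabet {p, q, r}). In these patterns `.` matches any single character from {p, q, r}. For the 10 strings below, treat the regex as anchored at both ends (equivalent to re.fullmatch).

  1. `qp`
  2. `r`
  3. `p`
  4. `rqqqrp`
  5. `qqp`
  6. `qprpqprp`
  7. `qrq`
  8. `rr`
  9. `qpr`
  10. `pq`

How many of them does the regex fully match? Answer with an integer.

1 → no match
2 → match
3 → match
4 → no match
5 → no match
6 → match
7 → no match
8 → no match
9 → no match
10 → no match
Total matched: 3

3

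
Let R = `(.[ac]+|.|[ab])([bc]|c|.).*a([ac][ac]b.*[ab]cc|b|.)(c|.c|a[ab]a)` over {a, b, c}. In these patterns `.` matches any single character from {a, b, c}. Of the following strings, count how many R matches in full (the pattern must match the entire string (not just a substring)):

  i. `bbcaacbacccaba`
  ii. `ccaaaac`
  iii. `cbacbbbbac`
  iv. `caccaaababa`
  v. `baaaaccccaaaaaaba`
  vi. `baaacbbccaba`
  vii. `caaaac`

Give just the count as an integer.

5

i → no match
ii → match
iii → no match
iv → match
v → match
vi → match
vii → match
Total matched: 5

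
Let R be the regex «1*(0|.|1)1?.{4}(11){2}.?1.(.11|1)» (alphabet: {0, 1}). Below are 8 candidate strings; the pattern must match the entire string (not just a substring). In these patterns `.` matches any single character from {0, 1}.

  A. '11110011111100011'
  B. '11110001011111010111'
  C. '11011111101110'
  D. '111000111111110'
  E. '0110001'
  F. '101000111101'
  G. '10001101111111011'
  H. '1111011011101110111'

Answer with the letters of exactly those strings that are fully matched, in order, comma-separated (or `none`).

none

A → no match
B → no match
C → no match
D → no match
E. '0110001' → no match
F. '101000111101' → no match
G → no match
H → no match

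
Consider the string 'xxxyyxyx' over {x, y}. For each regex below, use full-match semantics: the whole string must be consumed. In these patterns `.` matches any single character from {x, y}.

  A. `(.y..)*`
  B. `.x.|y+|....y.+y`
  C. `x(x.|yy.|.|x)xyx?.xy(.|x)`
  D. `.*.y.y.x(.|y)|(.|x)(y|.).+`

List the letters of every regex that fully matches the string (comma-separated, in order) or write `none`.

C, D

A → no match
B → no match
C → match
D → match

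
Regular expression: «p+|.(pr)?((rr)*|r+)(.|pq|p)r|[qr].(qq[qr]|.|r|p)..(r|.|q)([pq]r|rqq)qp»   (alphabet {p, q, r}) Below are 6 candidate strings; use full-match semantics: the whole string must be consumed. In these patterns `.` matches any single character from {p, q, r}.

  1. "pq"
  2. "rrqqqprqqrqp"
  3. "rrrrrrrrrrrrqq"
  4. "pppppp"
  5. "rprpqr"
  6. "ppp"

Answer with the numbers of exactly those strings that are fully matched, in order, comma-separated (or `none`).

1 → no match
2 → match
3 → no match
4 → match
5 → match
6 → match

2, 4, 5, 6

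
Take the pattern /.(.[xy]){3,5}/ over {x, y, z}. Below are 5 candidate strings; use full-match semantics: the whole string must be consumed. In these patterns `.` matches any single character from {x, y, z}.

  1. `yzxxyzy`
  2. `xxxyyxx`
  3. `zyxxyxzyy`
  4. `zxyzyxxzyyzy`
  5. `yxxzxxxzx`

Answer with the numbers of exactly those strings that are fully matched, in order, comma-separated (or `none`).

1 → match
2 → match
3 → no match
4 → no match
5 → match

1, 2, 5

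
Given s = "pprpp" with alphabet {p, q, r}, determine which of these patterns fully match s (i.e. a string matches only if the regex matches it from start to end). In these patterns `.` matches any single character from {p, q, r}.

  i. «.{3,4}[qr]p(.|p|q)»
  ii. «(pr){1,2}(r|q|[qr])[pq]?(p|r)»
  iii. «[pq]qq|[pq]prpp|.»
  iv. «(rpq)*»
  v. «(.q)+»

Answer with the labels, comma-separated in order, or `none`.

i → no match
ii → no match — must start with "pr"
iii → match
iv → no match
v → no match — must end with "q"

iii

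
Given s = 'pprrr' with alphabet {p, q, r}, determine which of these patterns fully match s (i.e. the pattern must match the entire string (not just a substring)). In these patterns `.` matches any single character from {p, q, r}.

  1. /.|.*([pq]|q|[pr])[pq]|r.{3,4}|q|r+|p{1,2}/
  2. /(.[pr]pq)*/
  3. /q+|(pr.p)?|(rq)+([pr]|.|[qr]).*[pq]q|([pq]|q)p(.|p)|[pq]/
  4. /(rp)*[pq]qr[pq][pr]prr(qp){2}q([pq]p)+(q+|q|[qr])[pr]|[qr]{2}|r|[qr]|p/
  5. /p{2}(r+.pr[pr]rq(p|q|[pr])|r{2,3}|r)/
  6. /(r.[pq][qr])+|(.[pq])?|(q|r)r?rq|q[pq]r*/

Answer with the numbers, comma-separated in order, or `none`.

1 → no match
2 → no match
3 → no match
4 → no match
5 → match
6 → no match

5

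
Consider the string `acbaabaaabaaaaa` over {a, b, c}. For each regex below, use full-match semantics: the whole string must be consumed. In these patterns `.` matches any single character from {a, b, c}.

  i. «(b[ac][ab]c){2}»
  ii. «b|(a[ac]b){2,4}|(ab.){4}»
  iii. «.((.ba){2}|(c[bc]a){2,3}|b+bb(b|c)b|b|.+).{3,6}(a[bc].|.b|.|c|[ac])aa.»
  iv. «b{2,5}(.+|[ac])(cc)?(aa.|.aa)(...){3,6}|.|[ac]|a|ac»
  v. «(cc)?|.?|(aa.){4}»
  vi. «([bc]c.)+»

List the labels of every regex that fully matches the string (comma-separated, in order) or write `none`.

i → no match — must start with `b`
ii → no match
iii → match
iv → no match
v → no match
vi → no match

iii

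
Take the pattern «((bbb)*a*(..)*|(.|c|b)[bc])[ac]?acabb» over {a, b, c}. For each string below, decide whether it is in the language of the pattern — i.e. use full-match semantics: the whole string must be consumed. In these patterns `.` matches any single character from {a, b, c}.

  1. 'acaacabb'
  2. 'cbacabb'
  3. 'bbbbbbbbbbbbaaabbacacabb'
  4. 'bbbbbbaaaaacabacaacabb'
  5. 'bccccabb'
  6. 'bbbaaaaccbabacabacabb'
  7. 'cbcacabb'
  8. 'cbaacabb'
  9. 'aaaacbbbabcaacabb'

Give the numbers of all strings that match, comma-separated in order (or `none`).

1, 2, 3, 4, 6, 7, 8, 9

1. 'acaacabb' → match
2. 'cbacabb' → match
3 → match
4 → match
5. 'bccccabb' → no match — must end with 'acabb'
6 → match
7. 'cbcacabb' → match
8. 'cbaacabb' → match
9 → match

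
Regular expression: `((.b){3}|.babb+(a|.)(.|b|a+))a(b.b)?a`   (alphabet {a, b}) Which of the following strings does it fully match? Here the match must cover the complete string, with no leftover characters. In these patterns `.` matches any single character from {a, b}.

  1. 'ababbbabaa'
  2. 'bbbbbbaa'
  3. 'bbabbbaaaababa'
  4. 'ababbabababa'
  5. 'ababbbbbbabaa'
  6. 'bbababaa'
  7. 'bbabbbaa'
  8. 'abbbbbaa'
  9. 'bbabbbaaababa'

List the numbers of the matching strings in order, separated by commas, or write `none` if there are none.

1 → match
2 → match
3 → match
4 → match
5 → match
6 → match
7 → match
8 → match
9 → match

1, 2, 3, 4, 5, 6, 7, 8, 9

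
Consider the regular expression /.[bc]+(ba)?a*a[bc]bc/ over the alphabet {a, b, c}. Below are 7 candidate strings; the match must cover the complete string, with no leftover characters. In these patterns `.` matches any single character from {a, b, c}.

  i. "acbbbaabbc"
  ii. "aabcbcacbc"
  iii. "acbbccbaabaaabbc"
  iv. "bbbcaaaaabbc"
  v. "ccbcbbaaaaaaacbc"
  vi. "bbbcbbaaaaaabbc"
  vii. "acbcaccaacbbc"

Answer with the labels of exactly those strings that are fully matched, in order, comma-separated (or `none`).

i, iv, v, vi

i → match
ii → no match
iii → no match
iv → match
v → match
vi → match
vii → no match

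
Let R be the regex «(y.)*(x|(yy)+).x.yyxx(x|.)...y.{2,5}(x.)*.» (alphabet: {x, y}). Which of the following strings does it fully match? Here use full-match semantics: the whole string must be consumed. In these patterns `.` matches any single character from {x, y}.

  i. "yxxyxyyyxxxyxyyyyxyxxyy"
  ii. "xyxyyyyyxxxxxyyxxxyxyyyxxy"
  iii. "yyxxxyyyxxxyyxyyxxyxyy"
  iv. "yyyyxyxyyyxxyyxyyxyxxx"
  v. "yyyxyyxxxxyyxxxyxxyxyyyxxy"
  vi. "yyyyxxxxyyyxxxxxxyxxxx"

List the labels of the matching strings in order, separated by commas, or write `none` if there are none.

i, iii, iv, v

i → match
ii → no match
iii → match
iv → match
v → match
vi → no match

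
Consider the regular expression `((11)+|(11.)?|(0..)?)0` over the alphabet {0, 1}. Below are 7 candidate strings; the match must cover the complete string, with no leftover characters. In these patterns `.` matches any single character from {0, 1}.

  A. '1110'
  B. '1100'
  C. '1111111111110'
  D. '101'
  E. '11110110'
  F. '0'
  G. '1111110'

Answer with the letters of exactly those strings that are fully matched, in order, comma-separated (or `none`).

A → match
B → match
C → match
D → no match — must end with '0'
E → no match
F → match
G → match

A, B, C, F, G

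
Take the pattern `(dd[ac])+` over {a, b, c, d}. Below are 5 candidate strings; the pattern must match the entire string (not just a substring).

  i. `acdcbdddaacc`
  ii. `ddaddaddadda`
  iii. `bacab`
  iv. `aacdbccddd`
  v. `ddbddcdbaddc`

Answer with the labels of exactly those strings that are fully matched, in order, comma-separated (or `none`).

i → no match — must start with `dd`
ii → match
iii → no match — must start with `dd`
iv → no match — must start with `dd`
v → no match

ii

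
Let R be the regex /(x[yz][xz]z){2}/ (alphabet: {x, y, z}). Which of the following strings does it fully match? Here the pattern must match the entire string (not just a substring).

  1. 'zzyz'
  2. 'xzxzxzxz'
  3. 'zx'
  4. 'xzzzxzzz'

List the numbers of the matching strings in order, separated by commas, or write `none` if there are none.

2, 4

1 → no match — must start with 'x'
2 → match
3 → no match — must start with 'x'
4 → match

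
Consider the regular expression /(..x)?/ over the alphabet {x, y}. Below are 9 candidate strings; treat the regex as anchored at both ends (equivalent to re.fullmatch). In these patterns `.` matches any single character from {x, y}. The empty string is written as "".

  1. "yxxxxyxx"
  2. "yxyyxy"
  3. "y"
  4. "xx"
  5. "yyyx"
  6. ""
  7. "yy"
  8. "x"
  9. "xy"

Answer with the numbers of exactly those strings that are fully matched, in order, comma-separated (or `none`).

1. "yxxxxyxx" → no match
2. "yxyyxy" → no match
3. "y" → no match
4. "xx" → no match
5. "yyyx" → no match
6. "" → match
7. "yy" → no match
8. "x" → no match
9. "xy" → no match

6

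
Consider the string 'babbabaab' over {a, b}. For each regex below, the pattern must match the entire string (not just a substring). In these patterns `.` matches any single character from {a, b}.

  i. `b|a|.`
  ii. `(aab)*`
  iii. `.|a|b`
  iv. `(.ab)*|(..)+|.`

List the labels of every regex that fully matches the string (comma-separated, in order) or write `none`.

iv

i → no match
ii → no match
iii → no match
iv → match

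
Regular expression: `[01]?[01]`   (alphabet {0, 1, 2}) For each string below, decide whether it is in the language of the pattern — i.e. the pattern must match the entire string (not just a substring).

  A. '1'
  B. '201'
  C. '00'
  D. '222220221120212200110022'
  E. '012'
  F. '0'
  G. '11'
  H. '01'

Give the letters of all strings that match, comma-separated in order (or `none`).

A, C, F, G, H

A → match
B → no match
C → match
D → no match
E → no match
F → match
G → match
H → match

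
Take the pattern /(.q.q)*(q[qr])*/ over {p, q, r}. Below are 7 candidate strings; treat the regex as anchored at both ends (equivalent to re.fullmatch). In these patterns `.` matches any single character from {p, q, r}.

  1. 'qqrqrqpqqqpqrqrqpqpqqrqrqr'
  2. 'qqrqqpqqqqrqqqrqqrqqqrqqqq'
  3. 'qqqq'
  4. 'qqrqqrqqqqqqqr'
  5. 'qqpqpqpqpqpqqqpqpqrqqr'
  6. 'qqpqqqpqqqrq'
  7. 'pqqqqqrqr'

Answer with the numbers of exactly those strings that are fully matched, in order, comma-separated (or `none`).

1, 3, 4, 5, 6

1 → match
2 → no match
3 → match
4 → match
5 → match
6 → match
7 → no match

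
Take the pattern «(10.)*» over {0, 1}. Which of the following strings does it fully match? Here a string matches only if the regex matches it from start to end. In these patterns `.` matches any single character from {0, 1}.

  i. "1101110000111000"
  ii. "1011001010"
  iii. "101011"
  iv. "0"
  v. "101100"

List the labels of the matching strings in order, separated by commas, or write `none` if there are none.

v

i → no match
ii → no match
iii → no match
iv → no match
v → match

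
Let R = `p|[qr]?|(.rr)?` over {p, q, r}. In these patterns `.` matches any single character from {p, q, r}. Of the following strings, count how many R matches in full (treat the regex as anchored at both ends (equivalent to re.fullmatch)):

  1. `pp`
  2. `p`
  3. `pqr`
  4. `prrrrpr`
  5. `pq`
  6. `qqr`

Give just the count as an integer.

1 → no match
2 → match
3 → no match
4 → no match
5 → no match
6 → no match
Total matched: 1

1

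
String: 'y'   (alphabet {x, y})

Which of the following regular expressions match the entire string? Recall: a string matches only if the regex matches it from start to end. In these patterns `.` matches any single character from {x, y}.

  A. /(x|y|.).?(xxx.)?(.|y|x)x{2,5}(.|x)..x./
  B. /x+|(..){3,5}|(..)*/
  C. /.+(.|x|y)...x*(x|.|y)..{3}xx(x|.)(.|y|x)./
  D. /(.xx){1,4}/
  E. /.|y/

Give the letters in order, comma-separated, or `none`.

E

A → no match
B → no match
C → no match
D → no match — must end with 'xx'
E → match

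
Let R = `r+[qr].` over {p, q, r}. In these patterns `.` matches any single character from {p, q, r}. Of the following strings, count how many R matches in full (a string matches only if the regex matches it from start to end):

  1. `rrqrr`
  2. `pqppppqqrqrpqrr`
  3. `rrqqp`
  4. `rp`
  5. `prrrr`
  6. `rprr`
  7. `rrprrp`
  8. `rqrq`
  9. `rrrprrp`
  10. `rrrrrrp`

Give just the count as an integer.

1 → no match
2 → no match — must start with `r`
3 → no match
4 → no match
5 → no match — must start with `r`
6 → no match
7 → no match
8 → no match
9 → no match
10 → match
Total matched: 1

1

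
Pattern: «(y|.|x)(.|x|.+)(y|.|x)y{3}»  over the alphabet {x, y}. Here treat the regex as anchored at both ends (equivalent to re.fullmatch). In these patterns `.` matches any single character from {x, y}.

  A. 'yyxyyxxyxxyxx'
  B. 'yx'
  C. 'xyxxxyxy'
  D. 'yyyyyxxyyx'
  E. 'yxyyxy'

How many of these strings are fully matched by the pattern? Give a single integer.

0

A → no match — must end with 'y'
B → no match — must end with 'y'
C → no match
D → no match — must end with 'y'
E → no match
Total matched: 0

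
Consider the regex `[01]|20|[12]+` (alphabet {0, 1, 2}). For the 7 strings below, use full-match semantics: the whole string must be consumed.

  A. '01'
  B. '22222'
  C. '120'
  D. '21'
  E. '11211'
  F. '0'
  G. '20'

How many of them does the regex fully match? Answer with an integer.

5

A → no match
B → match
C → no match
D → match
E → match
F → match
G → match
Total matched: 5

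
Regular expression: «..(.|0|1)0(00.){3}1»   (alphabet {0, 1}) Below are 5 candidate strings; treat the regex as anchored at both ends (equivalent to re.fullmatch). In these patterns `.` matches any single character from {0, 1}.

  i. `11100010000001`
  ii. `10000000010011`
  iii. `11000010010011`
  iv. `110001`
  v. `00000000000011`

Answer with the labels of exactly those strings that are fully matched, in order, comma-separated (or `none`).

i, ii, iii, v

i → match
ii → match
iii → match
iv → no match
v → match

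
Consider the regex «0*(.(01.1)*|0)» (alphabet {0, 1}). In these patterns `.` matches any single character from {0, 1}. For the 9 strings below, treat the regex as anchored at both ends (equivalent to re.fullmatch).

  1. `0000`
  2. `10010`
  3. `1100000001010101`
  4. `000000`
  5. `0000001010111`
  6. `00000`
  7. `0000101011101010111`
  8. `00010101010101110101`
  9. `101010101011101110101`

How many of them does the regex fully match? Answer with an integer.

1 → match
2 → no match
3 → no match
4 → match
5 → match
6 → match
7 → match
8 → match
9 → match
Total matched: 7

7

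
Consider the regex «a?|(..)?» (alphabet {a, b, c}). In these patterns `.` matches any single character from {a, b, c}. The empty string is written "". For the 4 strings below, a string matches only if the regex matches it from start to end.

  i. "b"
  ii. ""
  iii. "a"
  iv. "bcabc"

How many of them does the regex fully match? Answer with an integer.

2

i → no match
ii → match
iii → match
iv → no match
Total matched: 2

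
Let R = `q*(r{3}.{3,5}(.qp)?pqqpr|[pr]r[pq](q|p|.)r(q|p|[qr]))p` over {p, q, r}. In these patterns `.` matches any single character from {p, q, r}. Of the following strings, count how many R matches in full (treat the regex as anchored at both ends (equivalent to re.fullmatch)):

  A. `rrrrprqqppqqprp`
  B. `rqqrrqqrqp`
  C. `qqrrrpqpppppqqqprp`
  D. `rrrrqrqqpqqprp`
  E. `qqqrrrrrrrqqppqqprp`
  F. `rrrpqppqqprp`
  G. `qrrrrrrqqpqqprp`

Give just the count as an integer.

A → match
B. `rqqrrqqrqp` → no match
C → no match
D → match
E → match
F. `rrrpqppqqprp` → match
G → match
Total matched: 5

5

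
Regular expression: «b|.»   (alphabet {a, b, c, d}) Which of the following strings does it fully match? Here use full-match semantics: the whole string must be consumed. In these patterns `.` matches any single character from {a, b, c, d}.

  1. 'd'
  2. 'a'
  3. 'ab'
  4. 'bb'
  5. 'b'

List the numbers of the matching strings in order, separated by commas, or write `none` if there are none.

1, 2, 5

1 → match
2 → match
3 → no match
4 → no match
5 → match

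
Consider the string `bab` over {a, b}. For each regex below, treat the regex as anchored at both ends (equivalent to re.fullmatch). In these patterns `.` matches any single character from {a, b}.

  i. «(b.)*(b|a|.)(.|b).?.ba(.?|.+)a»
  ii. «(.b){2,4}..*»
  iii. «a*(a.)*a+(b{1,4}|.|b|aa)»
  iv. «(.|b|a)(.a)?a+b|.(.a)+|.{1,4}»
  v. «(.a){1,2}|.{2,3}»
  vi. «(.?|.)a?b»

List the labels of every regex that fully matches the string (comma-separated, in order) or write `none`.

i → no match — must end with `a`
ii → no match
iii → no match
iv → match
v → match
vi → match

iv, v, vi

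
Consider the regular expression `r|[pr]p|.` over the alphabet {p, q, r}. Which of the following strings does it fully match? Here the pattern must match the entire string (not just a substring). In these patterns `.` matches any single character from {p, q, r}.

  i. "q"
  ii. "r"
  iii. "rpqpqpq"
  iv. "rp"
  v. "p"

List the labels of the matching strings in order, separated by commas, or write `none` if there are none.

i, ii, iv, v

i → match
ii → match
iii → no match
iv → match
v → match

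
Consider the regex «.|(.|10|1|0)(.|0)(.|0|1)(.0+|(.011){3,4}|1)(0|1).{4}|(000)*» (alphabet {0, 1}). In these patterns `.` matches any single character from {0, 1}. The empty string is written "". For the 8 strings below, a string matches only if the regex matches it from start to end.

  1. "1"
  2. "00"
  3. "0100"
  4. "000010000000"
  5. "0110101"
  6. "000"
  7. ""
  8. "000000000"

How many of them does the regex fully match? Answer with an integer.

4

1 → match
2 → no match
3 → no match
4 → no match
5 → no match
6 → match
7 → match
8 → match
Total matched: 4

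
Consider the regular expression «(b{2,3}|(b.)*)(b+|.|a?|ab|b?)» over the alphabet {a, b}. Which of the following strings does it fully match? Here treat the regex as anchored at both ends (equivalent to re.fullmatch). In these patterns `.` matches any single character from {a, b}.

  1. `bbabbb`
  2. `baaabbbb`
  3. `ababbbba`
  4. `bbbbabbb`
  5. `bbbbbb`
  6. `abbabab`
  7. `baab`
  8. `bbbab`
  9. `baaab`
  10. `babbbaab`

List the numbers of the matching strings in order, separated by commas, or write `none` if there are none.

1. `bbabbb` → no match
2. `baaabbbb` → no match
3. `ababbbba` → no match
4. `bbbbabbb` → no match
5. `bbbbbb` → match
6. `abbabab` → no match
7. `baab` → match
8. `bbbab` → match
9. `baaab` → no match
10. `babbbaab` → match

5, 7, 8, 10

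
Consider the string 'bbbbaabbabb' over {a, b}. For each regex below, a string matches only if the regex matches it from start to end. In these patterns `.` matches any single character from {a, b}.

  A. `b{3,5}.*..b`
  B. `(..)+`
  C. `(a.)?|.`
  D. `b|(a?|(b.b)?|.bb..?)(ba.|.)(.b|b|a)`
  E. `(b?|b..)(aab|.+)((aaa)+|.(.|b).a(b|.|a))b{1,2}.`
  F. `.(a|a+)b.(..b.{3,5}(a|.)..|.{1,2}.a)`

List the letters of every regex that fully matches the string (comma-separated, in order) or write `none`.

A

A → match
B → no match
C → no match
D → no match
E → no match
F → no match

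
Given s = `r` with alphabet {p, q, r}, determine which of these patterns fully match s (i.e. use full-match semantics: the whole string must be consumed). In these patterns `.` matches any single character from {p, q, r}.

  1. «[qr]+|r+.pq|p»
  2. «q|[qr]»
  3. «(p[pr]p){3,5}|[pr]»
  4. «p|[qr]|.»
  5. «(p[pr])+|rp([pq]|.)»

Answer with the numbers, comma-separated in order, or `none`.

1, 2, 3, 4

1 → match
2 → match
3 → match
4 → match
5 → no match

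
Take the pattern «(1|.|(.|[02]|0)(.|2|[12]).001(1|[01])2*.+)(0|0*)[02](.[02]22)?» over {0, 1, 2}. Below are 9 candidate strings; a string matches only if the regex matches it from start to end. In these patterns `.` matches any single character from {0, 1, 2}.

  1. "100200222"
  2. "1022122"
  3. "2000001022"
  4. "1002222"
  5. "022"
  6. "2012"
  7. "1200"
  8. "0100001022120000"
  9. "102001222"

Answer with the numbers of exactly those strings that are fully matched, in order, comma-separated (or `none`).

1 → no match
2 → no match
3 → match
4 → match
5 → no match
6 → no match
7 → no match
8 → no match
9 → no match

3, 4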